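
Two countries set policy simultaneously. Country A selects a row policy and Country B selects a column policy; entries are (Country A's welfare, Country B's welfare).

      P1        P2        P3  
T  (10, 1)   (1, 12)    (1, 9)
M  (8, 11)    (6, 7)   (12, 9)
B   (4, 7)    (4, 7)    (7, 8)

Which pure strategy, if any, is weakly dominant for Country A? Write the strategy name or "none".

T fails to dominate M at P2 (1<6).
M fails to dominate T at P1 (8<10).
B fails to dominate T at P1 (4<10).
No single strategy dominates all the others.

none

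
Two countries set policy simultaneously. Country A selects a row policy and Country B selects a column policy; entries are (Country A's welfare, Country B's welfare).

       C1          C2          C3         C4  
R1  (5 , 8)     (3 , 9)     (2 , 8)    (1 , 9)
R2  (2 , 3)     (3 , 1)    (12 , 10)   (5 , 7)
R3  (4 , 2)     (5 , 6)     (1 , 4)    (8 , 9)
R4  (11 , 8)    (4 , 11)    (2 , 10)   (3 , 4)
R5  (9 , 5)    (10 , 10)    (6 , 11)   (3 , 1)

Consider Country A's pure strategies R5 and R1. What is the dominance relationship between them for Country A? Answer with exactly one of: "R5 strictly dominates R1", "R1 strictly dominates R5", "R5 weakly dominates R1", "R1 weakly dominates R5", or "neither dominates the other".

Compare R5 to R1 across each choice by Country B: C1: 9>5, C2: 10>3, C3: 6>2, C4: 3>1.
Every comparison favours R5, so R5 strictly dominates R1.

R5 strictly dominates R1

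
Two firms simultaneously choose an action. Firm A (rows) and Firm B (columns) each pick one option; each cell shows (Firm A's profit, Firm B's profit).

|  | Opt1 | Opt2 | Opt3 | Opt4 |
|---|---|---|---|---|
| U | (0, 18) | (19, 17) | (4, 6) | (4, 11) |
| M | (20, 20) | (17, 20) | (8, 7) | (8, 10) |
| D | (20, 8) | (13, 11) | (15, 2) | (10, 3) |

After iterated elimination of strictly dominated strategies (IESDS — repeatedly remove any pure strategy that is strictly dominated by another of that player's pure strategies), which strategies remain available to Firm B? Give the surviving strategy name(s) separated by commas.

Opt1, Opt2

Firm B's strategy Opt3 is strictly dominated by Opt1 (U: 18>6, M: 20>7, D: 8>2) and is removed.
Column Opt4 is eliminated: Opt1 beats it against every remaining row (U: 18>11, M: 20>10, D: 8>3).
Among the remaining strategies, none is strictly dominated by another pure strategy of the same player, so the elimination stops.
Surviving strategies — Firm A: {U, M, D}; Firm B: {Opt1, Opt2}.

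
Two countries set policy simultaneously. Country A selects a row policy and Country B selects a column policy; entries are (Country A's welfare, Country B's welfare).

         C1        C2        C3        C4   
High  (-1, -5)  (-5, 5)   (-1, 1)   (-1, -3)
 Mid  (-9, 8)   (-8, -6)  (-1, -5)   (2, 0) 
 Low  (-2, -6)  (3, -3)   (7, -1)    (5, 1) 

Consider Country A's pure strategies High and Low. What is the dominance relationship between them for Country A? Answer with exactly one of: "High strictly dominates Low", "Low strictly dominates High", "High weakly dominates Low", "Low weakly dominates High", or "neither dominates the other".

neither dominates the other

Compare High to Low across each opponent action: C1: -1>-2, C2: -5<3, C3: -1<7, C4: -1<5.
High does better at C1 but worse at C2, C3, C4; neither strategy dominates the other.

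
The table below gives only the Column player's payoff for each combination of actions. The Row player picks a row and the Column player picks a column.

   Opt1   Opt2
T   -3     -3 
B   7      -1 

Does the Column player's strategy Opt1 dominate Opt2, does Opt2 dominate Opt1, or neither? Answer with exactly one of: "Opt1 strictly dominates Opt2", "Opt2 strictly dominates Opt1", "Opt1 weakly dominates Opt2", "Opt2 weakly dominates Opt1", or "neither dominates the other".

Opt1's payoffs vs Opt2's, by the Row player's action — T: -3=-3, B: 7>-1.
Opt1 is at least as good everywhere and strictly better somewhere (tied only at T), so Opt1 weakly but not strictly dominates Opt2.

Opt1 weakly dominates Opt2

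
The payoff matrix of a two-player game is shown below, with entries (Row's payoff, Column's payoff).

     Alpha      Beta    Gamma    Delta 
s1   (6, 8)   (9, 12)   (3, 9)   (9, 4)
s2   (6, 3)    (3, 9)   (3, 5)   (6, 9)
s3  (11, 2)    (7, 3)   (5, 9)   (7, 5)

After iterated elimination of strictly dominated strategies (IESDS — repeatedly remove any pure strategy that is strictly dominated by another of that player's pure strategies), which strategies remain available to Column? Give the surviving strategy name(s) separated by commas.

For Row, s3 strictly dominates s2 on the remaining columns (Alpha: 11>6, Beta: 7>3, Gamma: 5>3, Delta: 7>6); eliminate s2.
For Column, Beta strictly dominates Alpha on the remaining rows (s1: 12>8, s3: 3>2); eliminate Alpha.
For Column, Gamma strictly dominates Delta on the remaining rows (s1: 9>4, s3: 9>5); eliminate Delta.
Among the remaining strategies, none is strictly dominated by another pure strategy of the same player, so the elimination stops.
Surviving strategies — Row: {s1, s3}; Column: {Beta, Gamma}.

Beta, Gamma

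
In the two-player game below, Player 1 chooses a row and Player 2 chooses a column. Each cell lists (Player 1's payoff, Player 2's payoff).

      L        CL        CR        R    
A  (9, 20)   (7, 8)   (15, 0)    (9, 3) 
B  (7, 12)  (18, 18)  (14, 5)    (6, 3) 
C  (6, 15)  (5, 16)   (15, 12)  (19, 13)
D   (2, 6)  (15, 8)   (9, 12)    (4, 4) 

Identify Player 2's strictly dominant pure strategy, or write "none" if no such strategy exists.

L fails to dominate CL at B (12<18).
CL fails to dominate L at A (8<20).
CR fails to dominate L at A (0<20).
R fails to dominate L at A (3<20).
No single strategy dominates all the others.

none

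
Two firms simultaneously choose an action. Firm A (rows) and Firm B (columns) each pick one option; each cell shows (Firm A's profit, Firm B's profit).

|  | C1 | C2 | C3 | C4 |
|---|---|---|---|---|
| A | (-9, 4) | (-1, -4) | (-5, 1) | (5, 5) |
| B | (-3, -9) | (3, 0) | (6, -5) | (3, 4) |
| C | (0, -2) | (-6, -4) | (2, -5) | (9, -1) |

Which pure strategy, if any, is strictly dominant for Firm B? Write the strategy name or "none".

C4

C4 vs C1: A: 5>4, B: 4>-9, C: -1>-2.
C4 vs C2: A: 5>-4, B: 4>0, C: -1>-4.
C4 vs C3: A: 5>1, B: 4>-5, C: -1>-5.
C4 strictly beats every other strategy against every opponent action, so it is strictly dominant.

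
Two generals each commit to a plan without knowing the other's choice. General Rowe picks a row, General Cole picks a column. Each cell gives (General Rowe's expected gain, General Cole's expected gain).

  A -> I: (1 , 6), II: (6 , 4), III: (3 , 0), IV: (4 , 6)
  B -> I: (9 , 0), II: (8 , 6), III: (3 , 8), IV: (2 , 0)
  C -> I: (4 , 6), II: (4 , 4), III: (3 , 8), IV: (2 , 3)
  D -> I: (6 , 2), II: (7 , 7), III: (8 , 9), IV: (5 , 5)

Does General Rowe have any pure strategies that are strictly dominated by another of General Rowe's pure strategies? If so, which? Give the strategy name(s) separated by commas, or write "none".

D strictly dominates A — I: 6>1, II: 7>6, III: 8>3, IV: 5>4.
B is not dominated — it holds its own against A at I (9>1); C at I (9>4); D at I (9>6).
D strictly dominates C — I: 6>4, II: 7>4, III: 8>3, IV: 5>2.
D: no other strategy beats it everywhere (A at I (6>1); B at III (8>3); C at I (6>4)).

A, C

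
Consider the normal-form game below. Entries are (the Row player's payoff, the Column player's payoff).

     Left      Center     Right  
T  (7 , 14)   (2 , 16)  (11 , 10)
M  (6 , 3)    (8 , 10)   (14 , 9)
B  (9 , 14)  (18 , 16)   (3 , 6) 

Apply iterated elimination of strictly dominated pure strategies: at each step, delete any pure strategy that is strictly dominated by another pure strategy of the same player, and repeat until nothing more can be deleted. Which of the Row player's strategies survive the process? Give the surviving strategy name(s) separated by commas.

Column Left is eliminated: Center beats it against every remaining row (T: 16>14, M: 10>3, B: 16>14).
The Row player's strategy T is strictly dominated by M (Center: 8>2, Right: 14>11) and is removed.
For the Column player, Center strictly dominates Right on the remaining rows (M: 10>9, B: 16>6); eliminate Right.
Row M is eliminated: B beats it against every remaining column (Center: 18>8).
Among the remaining strategies, none is strictly dominated by another pure strategy of the same player, so the elimination stops.
Surviving strategies — the Row player: {B}; the Column player: {Center}.

B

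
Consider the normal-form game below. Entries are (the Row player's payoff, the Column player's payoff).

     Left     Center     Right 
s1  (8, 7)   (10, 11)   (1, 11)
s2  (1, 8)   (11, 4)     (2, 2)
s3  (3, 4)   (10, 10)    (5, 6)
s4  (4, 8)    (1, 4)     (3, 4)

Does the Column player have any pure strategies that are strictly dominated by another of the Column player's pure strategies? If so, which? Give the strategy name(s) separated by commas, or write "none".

Left: no other strategy beats it everywhere (Center at s2 (8>4); Right at s2 (8>2)).
Center: no other strategy beats it everywhere (Left at s1 (11>7); Right at s1 (11=11)).
Right: no other strategy beats it everywhere (Left at s1 (11>7); Center at s1 (11=11)).

none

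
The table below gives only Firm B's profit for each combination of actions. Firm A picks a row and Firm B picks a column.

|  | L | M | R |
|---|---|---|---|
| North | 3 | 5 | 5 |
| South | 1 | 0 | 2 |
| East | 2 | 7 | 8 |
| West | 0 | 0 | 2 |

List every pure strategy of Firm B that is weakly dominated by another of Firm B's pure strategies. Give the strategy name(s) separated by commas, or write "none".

L, M

L: dominated, since R does at least as well everywhere (North: 5>3, South: 2>1, East: 8>2, West: 2>0).
M is weakly dominated by R (North: 5=5, South: 2>0, East: 8>7, West: 2>0).
Nothing dominates R: L at North (5>3); M at South (2>0).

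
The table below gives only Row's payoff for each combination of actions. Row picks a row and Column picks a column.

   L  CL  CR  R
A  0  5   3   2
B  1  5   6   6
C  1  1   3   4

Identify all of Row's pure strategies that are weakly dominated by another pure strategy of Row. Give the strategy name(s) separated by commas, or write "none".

A, C

A is weakly dominated by B (L: 1>0, CL: 5=5, CR: 6>3, R: 6>2).
Nothing dominates B: A at L (1>0); C at CL (5>1).
C is weakly dominated by B (L: 1=1, CL: 5>1, CR: 6>3, R: 6>4).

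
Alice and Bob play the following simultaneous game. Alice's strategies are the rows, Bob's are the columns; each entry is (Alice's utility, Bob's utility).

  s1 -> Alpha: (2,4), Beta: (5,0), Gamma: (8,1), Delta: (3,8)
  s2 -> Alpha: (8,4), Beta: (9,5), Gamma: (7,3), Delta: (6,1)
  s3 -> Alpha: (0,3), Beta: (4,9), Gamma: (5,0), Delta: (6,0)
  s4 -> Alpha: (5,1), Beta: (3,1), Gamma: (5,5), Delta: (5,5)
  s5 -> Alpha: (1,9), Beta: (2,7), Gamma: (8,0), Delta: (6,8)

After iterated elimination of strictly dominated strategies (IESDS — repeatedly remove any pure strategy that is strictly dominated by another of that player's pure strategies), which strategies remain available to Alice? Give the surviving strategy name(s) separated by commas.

s2

For Alice, s2 strictly dominates s4 on the remaining columns (Alpha: 8>5, Beta: 9>3, Gamma: 7>5, Delta: 6>5); eliminate s4.
Bob's strategy Gamma is strictly dominated by Alpha (s1: 4>1, s2: 4>3, s3: 3>0, s5: 9>0) and is removed.
For Alice, s2 strictly dominates s1 on the remaining columns (Alpha: 8>2, Beta: 9>5, Delta: 6>3); eliminate s1.
For Bob, Alpha strictly dominates Delta on the remaining rows (s2: 4>1, s3: 3>0, s5: 9>8); eliminate Delta.
For Alice, s2 strictly dominates s3 on the remaining columns (Alpha: 8>0, Beta: 9>4); eliminate s3.
For Alice, s2 strictly dominates s5 on the remaining columns (Alpha: 8>1, Beta: 9>2); eliminate s5.
For Bob, Beta strictly dominates Alpha on the remaining rows (s2: 5>4); eliminate Alpha.
Among the remaining strategies, none is strictly dominated by another pure strategy of the same player, so the elimination stops.
Surviving strategies — Alice: {s2}; Bob: {Beta}.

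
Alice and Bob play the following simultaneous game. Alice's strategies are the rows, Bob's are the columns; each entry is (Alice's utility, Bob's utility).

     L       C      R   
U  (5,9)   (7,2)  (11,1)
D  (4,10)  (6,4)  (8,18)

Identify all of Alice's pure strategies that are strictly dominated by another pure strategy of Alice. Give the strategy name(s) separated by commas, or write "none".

D

U: no other strategy beats it everywhere (D at L (5>4)).
U strictly dominates D — L: 5>4, C: 7>6, R: 11>8.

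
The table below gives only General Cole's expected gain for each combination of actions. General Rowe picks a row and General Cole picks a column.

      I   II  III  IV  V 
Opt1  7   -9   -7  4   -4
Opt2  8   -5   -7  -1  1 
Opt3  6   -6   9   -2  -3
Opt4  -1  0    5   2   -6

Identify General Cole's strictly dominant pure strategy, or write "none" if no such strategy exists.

none

I fails to dominate II at Opt4 (-1<0).
II fails to dominate I at Opt1 (-9<7).
III fails to dominate I at Opt1 (-7<7).
IV fails to dominate I at Opt1 (4<7).
V fails to dominate I at Opt1 (-4<7).
No single strategy dominates all the others.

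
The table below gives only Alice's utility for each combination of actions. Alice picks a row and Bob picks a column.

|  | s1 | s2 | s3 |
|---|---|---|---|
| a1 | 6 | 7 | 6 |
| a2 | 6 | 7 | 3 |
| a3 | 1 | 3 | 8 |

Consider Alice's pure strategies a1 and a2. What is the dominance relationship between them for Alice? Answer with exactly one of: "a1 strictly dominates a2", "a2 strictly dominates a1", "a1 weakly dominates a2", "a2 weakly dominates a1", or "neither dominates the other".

a1 weakly dominates a2

a1's payoffs vs a2's, by Bob's action — s1: 6=6, s2: 7=7, s3: 6>3.
a1 is at least as good everywhere and strictly better somewhere (tied only at s1, s2), so a1 weakly but not strictly dominates a2.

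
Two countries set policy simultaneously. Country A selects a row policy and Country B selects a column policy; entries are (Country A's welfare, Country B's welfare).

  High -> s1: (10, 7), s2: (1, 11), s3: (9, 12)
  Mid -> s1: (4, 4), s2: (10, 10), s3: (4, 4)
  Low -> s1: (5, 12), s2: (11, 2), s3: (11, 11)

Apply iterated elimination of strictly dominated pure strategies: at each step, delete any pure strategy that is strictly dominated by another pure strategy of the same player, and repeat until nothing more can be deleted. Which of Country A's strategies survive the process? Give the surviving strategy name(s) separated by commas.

High, Low

For Country A, Low strictly dominates Mid on the remaining columns (s1: 5>4, s2: 11>10, s3: 11>4); eliminate Mid.
For Country B, s3 strictly dominates s2 on the remaining rows (High: 12>11, Low: 11>2); eliminate s2.
Among the remaining strategies, none is strictly dominated by another pure strategy of the same player, so the elimination stops.
Surviving strategies — Country A: {High, Low}; Country B: {s1, s3}.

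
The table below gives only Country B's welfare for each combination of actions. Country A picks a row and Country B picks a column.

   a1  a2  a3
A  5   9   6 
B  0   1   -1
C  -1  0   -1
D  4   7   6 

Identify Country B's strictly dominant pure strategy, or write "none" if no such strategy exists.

a2

a2 vs a1: A: 9>5, B: 1>0, C: 0>-1, D: 7>4.
a2 vs a3: A: 9>6, B: 1>-1, C: 0>-1, D: 7>6.
a2 strictly beats every other strategy against every opponent action, so it is strictly dominant.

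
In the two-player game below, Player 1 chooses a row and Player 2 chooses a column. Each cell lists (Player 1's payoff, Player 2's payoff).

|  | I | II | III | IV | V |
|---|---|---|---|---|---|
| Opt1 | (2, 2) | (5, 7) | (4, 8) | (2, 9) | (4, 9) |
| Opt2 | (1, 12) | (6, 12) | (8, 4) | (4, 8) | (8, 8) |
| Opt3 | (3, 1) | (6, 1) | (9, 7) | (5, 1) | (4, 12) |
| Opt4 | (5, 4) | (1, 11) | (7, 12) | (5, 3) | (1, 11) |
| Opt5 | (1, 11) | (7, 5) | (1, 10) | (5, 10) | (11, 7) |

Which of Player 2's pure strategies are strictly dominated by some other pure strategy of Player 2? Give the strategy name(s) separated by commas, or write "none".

none

Nothing dominates I: II at Opt2 (12=12); III at Opt2 (12>4); IV at Opt2 (12>8); V at Opt2 (12>8).
II: no other strategy beats it everywhere (I at Opt1 (7>2); III at Opt2 (12>4); IV at Opt2 (12>8); V at Opt2 (12>8)).
III: no other strategy beats it everywhere (I at Opt1 (8>2); II at Opt1 (8>7); IV at Opt3 (7>1); V at Opt4 (12>11)).
Nothing dominates IV: I at Opt1 (9>2); II at Opt1 (9>7); III at Opt1 (9>8); V at Opt1 (9=9).
Nothing dominates V: I at Opt1 (9>2); II at Opt1 (9>7); III at Opt1 (9>8); IV at Opt1 (9=9).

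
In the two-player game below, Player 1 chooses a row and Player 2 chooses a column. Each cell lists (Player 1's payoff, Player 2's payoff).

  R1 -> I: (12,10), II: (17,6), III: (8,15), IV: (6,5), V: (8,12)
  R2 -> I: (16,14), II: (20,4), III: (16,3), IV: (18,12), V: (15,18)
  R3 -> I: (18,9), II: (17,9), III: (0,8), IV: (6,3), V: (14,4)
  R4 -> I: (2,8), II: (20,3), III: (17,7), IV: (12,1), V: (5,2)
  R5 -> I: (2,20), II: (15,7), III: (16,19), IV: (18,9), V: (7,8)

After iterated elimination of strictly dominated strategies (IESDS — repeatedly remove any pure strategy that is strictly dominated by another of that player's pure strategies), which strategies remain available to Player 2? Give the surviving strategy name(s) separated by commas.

For Player 1, R2 strictly dominates R1 on the remaining columns (I: 16>12, II: 20>17, III: 16>8, IV: 18>6, V: 15>8); eliminate R1.
Player 2's strategy III is strictly dominated by I (R2: 14>3, R3: 9>8, R4: 8>7, R5: 20>19) and is removed.
Column IV is eliminated: I beats it against every remaining row (R2: 14>12, R3: 9>3, R4: 8>1, R5: 20>9).
Row R5 is eliminated: R2 beats it against every remaining column (I: 16>2, II: 20>15, V: 15>7).
Among the remaining strategies, none is strictly dominated by another pure strategy of the same player, so the elimination stops.
Surviving strategies — Player 1: {R2, R3, R4}; Player 2: {I, II, V}.

I, II, V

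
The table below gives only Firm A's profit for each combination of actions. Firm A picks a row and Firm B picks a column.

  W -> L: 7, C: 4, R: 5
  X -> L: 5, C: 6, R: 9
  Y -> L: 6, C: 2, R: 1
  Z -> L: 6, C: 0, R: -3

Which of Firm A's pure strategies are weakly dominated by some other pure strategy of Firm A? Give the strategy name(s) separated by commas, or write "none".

Y, Z

W is not dominated — it holds its own against X at L (7>5); Y at L (7>6); Z at L (7>6).
X is not dominated — it holds its own against W at C (6>4); Y at C (6>2); Z at C (6>0).
Y: dominated, since W does at least as well everywhere (L: 7>6, C: 4>2, R: 5>1).
Z: dominated, since W does at least as well everywhere (L: 7>6, C: 4>0, R: 5>-3).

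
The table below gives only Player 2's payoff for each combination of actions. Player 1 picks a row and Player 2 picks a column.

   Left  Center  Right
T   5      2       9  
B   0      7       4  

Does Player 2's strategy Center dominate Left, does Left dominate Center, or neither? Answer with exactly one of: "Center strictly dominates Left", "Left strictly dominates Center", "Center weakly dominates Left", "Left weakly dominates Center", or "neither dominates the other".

neither dominates the other

Center's payoffs vs Left's, by Player 1's action — T: 2<5, B: 7>0.
Center does better at B but worse at T; neither strategy dominates the other.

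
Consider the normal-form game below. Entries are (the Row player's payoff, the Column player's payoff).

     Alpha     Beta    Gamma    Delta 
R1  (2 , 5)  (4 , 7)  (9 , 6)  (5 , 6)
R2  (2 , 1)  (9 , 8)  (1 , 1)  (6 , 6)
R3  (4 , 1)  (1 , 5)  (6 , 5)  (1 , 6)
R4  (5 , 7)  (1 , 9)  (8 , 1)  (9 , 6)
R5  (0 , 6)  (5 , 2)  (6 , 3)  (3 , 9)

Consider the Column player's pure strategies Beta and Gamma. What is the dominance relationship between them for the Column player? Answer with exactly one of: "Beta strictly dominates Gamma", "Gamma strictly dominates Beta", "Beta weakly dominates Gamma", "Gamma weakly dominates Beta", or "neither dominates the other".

neither dominates the other

Beta's payoffs vs Gamma's, by the Row player's action — R1: 7>6, R2: 8>1, R3: 5=5, R4: 9>1, R5: 2<3.
Beta does better at R1, R2, R4 but worse at R5; neither strategy dominates the other.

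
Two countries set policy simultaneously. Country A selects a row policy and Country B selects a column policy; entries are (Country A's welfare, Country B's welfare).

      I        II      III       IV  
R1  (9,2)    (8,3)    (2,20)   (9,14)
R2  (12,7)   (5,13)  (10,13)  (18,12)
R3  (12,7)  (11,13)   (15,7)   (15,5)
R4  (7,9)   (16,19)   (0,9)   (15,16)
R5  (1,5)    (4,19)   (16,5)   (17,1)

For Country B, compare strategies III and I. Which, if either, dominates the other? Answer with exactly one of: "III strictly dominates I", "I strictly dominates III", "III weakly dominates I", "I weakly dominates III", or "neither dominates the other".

III weakly dominates I

Compare III to I across each choice by Country A: R1: 20>2, R2: 13>7, R3: 7=7, R4: 9=9, R5: 5=5.
III is at least as good everywhere and strictly better somewhere (tied only at R3, R4, R5), so III weakly but not strictly dominates I.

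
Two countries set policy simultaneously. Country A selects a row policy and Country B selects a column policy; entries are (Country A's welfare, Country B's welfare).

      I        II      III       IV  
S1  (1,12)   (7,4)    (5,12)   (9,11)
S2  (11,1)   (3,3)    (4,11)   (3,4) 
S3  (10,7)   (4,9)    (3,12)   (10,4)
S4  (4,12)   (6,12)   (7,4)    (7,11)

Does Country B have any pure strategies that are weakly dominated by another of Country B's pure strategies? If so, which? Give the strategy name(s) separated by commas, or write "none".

I: no other strategy beats it everywhere (II at S1 (12>4); III at S4 (12>4); IV at S1 (12>11)).
II is not dominated — it holds its own against I at S2 (3>1); III at S4 (12>4); IV at S3 (9>4).
III: no other strategy beats it everywhere (I at S2 (11>1); II at S1 (12>4); IV at S1 (12>11)).
Nothing dominates IV: I at S2 (4>1); II at S1 (11>4); III at S4 (11>4).

none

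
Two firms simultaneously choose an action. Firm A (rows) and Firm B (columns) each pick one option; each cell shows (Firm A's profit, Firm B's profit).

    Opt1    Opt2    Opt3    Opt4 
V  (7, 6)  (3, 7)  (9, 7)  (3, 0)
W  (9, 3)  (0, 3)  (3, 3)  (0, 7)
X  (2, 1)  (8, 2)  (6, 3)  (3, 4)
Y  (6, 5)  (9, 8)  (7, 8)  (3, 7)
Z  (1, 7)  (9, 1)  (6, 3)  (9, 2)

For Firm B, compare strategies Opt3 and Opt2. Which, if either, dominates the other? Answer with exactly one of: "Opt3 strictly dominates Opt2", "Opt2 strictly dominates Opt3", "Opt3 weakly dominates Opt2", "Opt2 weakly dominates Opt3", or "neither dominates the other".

Opt3's payoffs vs Opt2's, by Firm A's action — V: 7=7, W: 3=3, X: 3>2, Y: 8=8, Z: 3>1.
Opt3 is at least as good everywhere and strictly better somewhere (tied only at V, W, Y), so Opt3 weakly but not strictly dominates Opt2.

Opt3 weakly dominates Opt2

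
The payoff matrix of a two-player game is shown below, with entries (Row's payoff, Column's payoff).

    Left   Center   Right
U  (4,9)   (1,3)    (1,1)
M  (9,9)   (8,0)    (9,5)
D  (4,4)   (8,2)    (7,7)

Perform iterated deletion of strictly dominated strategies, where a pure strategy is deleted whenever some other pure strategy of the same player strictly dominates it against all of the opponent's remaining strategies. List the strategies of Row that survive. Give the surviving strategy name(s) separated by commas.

For Row, M strictly dominates U on the remaining columns (Left: 9>4, Center: 8>1, Right: 9>1); eliminate U.
Column's strategy Center is strictly dominated by Left (M: 9>0, D: 4>2) and is removed.
Row D is eliminated: M beats it against every remaining column (Left: 9>4, Right: 9>7).
Column's strategy Right is strictly dominated by Left (M: 9>5) and is removed.
Among the remaining strategies, none is strictly dominated by another pure strategy of the same player, so the elimination stops.
Surviving strategies — Row: {M}; Column: {Left}.

M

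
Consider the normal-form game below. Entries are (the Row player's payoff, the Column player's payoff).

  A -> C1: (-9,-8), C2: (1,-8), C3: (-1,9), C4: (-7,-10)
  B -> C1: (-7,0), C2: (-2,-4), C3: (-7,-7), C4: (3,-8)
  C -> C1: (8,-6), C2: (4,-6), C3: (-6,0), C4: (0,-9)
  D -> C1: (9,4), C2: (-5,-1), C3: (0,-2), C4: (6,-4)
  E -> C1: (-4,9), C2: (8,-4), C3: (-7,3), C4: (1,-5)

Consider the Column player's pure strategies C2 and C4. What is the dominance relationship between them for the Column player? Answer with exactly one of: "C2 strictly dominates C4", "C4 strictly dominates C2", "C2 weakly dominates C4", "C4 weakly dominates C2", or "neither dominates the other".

C2 strictly dominates C4

C2's payoffs vs C4's, by the Row player's action — A: -8>-10, B: -4>-8, C: -6>-9, D: -1>-4, E: -4>-5.
Every comparison favours C2, so C2 strictly dominates C4.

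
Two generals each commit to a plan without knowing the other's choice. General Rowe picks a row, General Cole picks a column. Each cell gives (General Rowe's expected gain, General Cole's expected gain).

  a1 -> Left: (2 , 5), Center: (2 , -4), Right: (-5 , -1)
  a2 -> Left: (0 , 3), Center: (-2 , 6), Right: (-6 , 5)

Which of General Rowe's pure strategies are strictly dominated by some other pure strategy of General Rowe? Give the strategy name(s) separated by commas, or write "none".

Nothing dominates a1: a2 at Left (2>0).
a2: dominated, since a1 does at least as well everywhere (Left: 2>0, Center: 2>-2, Right: -5>-6).

a2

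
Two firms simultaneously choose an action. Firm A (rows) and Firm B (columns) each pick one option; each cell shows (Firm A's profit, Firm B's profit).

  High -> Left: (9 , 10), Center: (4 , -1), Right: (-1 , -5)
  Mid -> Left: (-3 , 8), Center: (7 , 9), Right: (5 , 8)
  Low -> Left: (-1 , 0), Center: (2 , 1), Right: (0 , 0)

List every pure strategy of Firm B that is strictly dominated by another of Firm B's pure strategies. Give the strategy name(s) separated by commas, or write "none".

Right

Left: no other strategy beats it everywhere (Center at High (10>-1); Right at High (10>-5)).
Center: no other strategy beats it everywhere (Left at Mid (9>8); Right at High (-1>-5)).
Right is strictly dominated by Center (High: -1>-5, Mid: 9>8, Low: 1>0).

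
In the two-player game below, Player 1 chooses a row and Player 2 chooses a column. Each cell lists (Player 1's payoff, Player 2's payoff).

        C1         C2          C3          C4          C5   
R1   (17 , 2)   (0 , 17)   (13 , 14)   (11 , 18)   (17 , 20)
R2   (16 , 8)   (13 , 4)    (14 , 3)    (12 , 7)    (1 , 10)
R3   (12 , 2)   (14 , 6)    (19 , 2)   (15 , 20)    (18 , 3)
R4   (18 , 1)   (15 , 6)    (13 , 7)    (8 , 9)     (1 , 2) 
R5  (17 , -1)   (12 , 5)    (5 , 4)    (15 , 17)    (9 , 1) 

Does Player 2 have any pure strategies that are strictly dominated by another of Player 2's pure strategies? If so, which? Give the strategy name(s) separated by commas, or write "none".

C1, C2, C3

C1: dominated, since C5 does at least as well everywhere (R1: 20>2, R2: 10>8, R3: 3>2, R4: 2>1, R5: 1>-1).
C2: dominated, since C4 does at least as well everywhere (R1: 18>17, R2: 7>4, R3: 20>6, R4: 9>6, R5: 17>5).
C4 strictly dominates C3 — R1: 18>14, R2: 7>3, R3: 20>2, R4: 9>7, R5: 17>4.
C4 is not dominated — it holds its own against C1 at R1 (18>2); C2 at R1 (18>17); C3 at R1 (18>14); C5 at R3 (20>3).
C5: no other strategy beats it everywhere (C1 at R1 (20>2); C2 at R1 (20>17); C3 at R1 (20>14); C4 at R1 (20>18)).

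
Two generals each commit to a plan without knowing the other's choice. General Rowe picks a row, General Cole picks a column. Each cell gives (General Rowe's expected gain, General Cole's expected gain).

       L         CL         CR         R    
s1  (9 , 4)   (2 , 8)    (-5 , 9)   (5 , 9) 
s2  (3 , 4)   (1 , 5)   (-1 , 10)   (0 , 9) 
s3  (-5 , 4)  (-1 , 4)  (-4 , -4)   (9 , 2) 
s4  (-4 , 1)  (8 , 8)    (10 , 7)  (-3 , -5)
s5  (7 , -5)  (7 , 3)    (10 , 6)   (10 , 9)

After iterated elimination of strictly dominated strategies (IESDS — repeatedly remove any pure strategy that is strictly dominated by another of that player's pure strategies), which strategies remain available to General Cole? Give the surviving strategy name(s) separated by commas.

CL, CR, R

For General Rowe, s5 strictly dominates s2 on the remaining columns (L: 7>3, CL: 7>1, CR: 10>-1, R: 10>0); eliminate s2.
Row s3 is eliminated: s5 beats it against every remaining column (L: 7>-5, CL: 7>-1, CR: 10>-4, R: 10>9).
For General Cole, CL strictly dominates L on the remaining rows (s1: 8>4, s4: 8>1, s5: 3>-5); eliminate L.
General Rowe's strategy s1 is strictly dominated by s5 (CL: 7>2, CR: 10>-5, R: 10>5) and is removed.
Among the remaining strategies, none is strictly dominated by another pure strategy of the same player, so the elimination stops.
Surviving strategies — General Rowe: {s4, s5}; General Cole: {CL, CR, R}.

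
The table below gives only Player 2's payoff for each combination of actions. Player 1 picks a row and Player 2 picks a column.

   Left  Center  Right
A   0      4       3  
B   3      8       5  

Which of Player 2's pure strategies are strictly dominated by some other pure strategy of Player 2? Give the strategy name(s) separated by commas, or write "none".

Left is strictly dominated by Center (A: 4>0, B: 8>3).
Nothing dominates Center: Left at A (4>0); Right at A (4>3).
Right is strictly dominated by Center (A: 4>3, B: 8>5).

Left, Right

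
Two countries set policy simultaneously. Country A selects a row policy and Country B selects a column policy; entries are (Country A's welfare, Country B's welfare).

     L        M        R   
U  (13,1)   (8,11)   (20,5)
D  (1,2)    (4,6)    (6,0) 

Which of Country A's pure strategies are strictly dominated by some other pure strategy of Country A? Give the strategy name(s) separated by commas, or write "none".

Nothing dominates U: D at L (13>1).
D: dominated, since U does at least as well everywhere (L: 13>1, M: 8>4, R: 20>6).

D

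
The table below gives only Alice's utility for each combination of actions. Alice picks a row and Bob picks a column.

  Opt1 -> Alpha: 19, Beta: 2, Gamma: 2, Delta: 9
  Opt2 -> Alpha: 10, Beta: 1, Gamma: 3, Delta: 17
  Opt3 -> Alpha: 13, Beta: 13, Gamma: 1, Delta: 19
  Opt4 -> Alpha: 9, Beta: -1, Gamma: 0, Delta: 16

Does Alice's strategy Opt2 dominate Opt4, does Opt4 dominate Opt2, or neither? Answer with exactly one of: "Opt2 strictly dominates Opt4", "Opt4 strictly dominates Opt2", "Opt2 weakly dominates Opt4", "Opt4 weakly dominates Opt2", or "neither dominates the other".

Opt2's payoffs vs Opt4's, by Bob's action — Alpha: 10>9, Beta: 1>-1, Gamma: 3>0, Delta: 17>16.
Opt2 gives a strictly higher payoff against each choice by Bob, so Opt2 strictly dominates Opt4.

Opt2 strictly dominates Opt4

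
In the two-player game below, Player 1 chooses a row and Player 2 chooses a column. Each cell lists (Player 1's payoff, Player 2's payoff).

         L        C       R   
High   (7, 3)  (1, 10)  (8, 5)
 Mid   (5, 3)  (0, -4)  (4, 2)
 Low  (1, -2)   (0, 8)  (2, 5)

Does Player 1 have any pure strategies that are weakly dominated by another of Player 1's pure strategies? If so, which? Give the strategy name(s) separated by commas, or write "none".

Mid, Low

High: no other strategy beats it everywhere (Mid at L (7>5); Low at L (7>1)).
Mid is weakly dominated by High (L: 7>5, C: 1>0, R: 8>4).
High weakly dominates Low — L: 7>1, C: 1>0, R: 8>2.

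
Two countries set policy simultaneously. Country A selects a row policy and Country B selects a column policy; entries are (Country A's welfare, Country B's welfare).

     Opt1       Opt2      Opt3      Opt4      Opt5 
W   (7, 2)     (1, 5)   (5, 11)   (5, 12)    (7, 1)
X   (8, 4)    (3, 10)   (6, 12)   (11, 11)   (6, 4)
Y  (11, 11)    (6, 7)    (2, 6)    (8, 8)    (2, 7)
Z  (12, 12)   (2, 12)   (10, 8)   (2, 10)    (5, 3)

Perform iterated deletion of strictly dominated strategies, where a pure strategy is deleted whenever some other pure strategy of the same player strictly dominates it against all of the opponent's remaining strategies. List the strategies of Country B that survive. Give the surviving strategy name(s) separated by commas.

For Country B, Opt4 strictly dominates Opt5 on the remaining rows (W: 12>1, X: 11>4, Y: 8>7, Z: 10>3); eliminate Opt5.
Row W is eliminated: X beats it against every remaining column (Opt1: 8>7, Opt2: 3>1, Opt3: 6>5, Opt4: 11>5).
Among the remaining strategies, none is strictly dominated by another pure strategy of the same player, so the elimination stops.
Surviving strategies — Country A: {X, Y, Z}; Country B: {Opt1, Opt2, Opt3, Opt4}.

Opt1, Opt2, Opt3, Opt4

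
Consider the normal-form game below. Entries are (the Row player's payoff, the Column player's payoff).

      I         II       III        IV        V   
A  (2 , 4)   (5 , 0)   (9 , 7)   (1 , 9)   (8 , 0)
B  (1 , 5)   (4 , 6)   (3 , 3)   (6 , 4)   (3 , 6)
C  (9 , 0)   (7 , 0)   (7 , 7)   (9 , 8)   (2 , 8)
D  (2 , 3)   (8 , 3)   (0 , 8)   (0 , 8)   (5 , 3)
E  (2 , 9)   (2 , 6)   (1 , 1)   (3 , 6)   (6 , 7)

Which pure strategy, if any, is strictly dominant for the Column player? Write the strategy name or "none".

none

I fails to dominate II at B (5<6).
II fails to dominate I at A (0<4).
III fails to dominate I at B (3<5).
IV fails to dominate I at B (4<5).
V fails to dominate I at A (0<4).
No single strategy dominates all the others.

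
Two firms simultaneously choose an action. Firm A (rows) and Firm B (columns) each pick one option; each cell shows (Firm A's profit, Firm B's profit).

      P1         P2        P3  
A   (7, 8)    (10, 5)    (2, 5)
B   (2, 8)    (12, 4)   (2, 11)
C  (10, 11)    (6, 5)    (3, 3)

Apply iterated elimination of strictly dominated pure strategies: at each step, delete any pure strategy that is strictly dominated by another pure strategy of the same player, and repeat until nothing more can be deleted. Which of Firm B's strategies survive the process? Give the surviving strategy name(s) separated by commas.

Firm B's strategy P2 is strictly dominated by P1 (A: 8>5, B: 8>4, C: 11>5) and is removed.
Firm A's strategy A is strictly dominated by C (P1: 10>7, P3: 3>2) and is removed.
Firm A's strategy B is strictly dominated by C (P1: 10>2, P3: 3>2) and is removed.
For Firm B, P1 strictly dominates P3 on the remaining rows (C: 11>3); eliminate P3.
Among the remaining strategies, none is strictly dominated by another pure strategy of the same player, so the elimination stops.
Surviving strategies — Firm A: {C}; Firm B: {P1}.

P1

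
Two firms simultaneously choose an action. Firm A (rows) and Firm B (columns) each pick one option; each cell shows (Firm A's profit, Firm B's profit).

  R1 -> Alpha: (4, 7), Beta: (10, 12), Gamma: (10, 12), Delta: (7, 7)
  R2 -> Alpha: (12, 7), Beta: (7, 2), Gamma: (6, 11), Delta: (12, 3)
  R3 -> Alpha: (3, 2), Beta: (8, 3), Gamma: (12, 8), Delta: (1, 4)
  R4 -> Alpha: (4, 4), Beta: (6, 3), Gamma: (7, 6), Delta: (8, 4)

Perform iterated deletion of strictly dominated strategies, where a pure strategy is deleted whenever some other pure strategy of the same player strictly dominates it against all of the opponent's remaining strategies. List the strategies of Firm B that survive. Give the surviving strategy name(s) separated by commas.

Beta, Gamma

Firm B's strategy Alpha is strictly dominated by Gamma (R1: 12>7, R2: 11>7, R3: 8>2, R4: 6>4) and is removed.
Column Delta is eliminated: Gamma beats it against every remaining row (R1: 12>7, R2: 11>3, R3: 8>4, R4: 6>4).
Row R2 is eliminated: R1 beats it against every remaining column (Beta: 10>7, Gamma: 10>6).
For Firm A, R1 strictly dominates R4 on the remaining columns (Beta: 10>6, Gamma: 10>7); eliminate R4.
Among the remaining strategies, none is strictly dominated by another pure strategy of the same player, so the elimination stops.
Surviving strategies — Firm A: {R1, R3}; Firm B: {Beta, Gamma}.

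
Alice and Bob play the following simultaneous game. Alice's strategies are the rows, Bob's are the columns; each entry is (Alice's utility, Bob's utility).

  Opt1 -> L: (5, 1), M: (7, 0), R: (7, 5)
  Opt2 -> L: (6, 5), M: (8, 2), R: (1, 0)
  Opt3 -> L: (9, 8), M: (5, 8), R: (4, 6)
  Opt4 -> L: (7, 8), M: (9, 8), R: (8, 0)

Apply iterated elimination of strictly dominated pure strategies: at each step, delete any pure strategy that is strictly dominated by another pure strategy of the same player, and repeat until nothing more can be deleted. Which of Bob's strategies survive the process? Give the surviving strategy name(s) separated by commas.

Row Opt1 is eliminated: Opt4 beats it against every remaining column (L: 7>5, M: 9>7, R: 8>7).
Row Opt2 is eliminated: Opt4 beats it against every remaining column (L: 7>6, M: 9>8, R: 8>1).
Column R is eliminated: L beats it against every remaining row (Opt3: 8>6, Opt4: 8>0).
Among the remaining strategies, none is strictly dominated by another pure strategy of the same player, so the elimination stops.
Surviving strategies — Alice: {Opt3, Opt4}; Bob: {L, M}.

L, M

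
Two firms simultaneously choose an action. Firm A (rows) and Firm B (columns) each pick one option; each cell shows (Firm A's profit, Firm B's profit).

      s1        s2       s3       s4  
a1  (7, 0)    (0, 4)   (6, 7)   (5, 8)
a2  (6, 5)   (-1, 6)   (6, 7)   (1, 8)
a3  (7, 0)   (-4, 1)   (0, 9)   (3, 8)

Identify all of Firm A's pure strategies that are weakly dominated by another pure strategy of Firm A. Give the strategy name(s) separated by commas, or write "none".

Nothing dominates a1: a2 at s1 (7>6); a3 at s2 (0>-4).
a1 weakly dominates a2 — s1: 7>6, s2: 0>-1, s3: 6=6, s4: 5>1.
a1 weakly dominates a3 — s1: 7=7, s2: 0>-4, s3: 6>0, s4: 5>3.

a2, a3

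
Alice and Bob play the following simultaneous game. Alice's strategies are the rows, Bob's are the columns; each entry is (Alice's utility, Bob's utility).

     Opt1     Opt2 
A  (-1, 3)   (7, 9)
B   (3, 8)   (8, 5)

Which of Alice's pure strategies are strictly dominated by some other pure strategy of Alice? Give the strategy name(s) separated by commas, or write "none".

A

B strictly dominates A — Opt1: 3>-1, Opt2: 8>7.
Nothing dominates B: A at Opt1 (3>-1).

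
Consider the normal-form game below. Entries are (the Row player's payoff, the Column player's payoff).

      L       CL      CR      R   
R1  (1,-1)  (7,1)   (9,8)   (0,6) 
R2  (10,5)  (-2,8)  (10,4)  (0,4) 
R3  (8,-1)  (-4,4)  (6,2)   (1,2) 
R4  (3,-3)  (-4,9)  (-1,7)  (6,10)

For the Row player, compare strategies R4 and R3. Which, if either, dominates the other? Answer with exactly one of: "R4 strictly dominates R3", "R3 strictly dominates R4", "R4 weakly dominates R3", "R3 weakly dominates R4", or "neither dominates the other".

neither dominates the other

R4's payoffs vs R3's, by the Column player's action — L: 3<8, CL: -4=-4, CR: -1<6, R: 6>1.
R4 does better at R but worse at L, CR; neither strategy dominates the other.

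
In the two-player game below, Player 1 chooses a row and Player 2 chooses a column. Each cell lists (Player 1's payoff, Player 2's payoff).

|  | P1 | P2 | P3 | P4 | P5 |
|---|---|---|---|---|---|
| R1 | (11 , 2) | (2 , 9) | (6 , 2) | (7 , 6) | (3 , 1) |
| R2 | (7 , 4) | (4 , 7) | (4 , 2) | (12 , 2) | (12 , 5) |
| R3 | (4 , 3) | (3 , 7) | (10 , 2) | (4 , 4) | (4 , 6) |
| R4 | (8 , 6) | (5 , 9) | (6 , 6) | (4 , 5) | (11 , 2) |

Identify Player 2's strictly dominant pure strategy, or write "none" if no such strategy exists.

P2 vs P1: R1: 9>2, R2: 7>4, R3: 7>3, R4: 9>6.
P2 vs P3: R1: 9>2, R2: 7>2, R3: 7>2, R4: 9>6.
P2 vs P4: R1: 9>6, R2: 7>2, R3: 7>4, R4: 9>5.
P2 vs P5: R1: 9>1, R2: 7>5, R3: 7>6, R4: 9>2.
P2 strictly beats every other strategy against every opponent action, so it is strictly dominant.

P2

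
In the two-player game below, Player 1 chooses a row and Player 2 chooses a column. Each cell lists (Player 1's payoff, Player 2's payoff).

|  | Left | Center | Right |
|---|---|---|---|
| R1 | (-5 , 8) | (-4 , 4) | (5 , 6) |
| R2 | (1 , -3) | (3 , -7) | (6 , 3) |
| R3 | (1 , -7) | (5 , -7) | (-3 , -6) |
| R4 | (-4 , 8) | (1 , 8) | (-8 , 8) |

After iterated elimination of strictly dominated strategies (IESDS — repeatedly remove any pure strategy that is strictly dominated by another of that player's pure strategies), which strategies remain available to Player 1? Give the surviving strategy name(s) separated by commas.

R2

Player 1's strategy R1 is strictly dominated by R2 (Left: 1>-5, Center: 3>-4, Right: 6>5) and is removed.
Player 1's strategy R4 is strictly dominated by R2 (Left: 1>-4, Center: 3>1, Right: 6>-8) and is removed.
For Player 2, Right strictly dominates Left on the remaining rows (R2: 3>-3, R3: -6>-7); eliminate Left.
Player 2's strategy Center is strictly dominated by Right (R2: 3>-7, R3: -6>-7) and is removed.
For Player 1, R2 strictly dominates R3 on the remaining columns (Right: 6>-3); eliminate R3.
Among the remaining strategies, none is strictly dominated by another pure strategy of the same player, so the elimination stops.
Surviving strategies — Player 1: {R2}; Player 2: {Right}.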